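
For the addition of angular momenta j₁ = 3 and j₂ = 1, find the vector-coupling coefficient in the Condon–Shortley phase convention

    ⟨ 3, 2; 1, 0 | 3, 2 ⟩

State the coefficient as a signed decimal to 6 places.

j₁+j₂−J=1  J+j₁−j₂=5  J−j₁+j₂=1  j₁+j₂+J+1=8
(j₁±m₁, j₂±m₂, J±M) = (5,1,1,1,5,1)
P² = 300
sum k=0..1:
  [0] +1/24 = 1/24
  [1] −1/120 = -1/120
S = 1/30
C² = P²·S² = 1/3 ; C = +0.577350

+0.577350  (= +√(1/3))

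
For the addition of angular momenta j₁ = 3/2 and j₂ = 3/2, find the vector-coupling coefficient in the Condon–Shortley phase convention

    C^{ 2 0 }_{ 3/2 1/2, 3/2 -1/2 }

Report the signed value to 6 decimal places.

+0.500000

j₁+j₂−J=1  J+j₁−j₂=2  J−j₁+j₂=2  j₁+j₂+J+1=6
(j₁±m₁, j₂±m₂, J±M) = (2,1,1,2,2,2)
P² = 4/9
sum k=0..1:
  [0] +1/1 = 1
  [1] −1/4 = -1/4
S = 3/4
C² = P²·S² = 1/4 ; C = +0.500000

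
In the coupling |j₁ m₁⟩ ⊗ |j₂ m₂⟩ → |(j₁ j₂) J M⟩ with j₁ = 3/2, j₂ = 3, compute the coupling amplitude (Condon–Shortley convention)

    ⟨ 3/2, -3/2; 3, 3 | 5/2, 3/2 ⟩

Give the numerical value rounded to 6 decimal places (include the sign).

+√(9/28) = +0.566947

j₁+j₂−J=2  J+j₁−j₂=1  J−j₁+j₂=4  j₁+j₂+J+1=8
(j₁±m₁, j₂±m₂, J±M) = (0,3,6,0,4,1)
P² = 5184/7
sum k=2..2:
  [2] +1/48 = 1/48
S = 1/48
C² = P²·S² = 9/28 ; C = +0.566947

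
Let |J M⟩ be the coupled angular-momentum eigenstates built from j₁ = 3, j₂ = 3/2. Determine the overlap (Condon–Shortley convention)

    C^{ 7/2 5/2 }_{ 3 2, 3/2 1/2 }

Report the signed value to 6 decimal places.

triangle: 1!×5!×2!/9! = 240/362880
(j±m)!: 5!×1!×2!×1!×6!×1! = 172800
prefactor² = (2J+1)×Δ×N² = 6400/7
  k=0: +1/(0!×1!×1!×2!×4!×0!) = 1/48
  k=1: −1/(1!×0!×0!×1!×5!×1!) = -1/120
Σ = 1/80  ⇒  CG² = 6400/7×1/80² = 1/7
CG = +√(1/7) = +0.377964

+0.377964  (= +√(1/7))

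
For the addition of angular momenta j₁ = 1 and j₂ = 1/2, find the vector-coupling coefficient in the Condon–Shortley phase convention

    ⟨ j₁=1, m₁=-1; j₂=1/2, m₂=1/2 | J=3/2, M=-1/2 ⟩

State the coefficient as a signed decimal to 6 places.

j₁+j₂−J=0  J+j₁−j₂=2  J−j₁+j₂=1  j₁+j₂+J+1=4
(j₁±m₁, j₂±m₂, J±M) = (0,2,1,0,1,2)
P² = 4/3
sum k=0..0:
  [0] +1/2 = 1/2
S = 1/2
C² = P²·S² = 1/3 ; C = +0.577350

+0.577350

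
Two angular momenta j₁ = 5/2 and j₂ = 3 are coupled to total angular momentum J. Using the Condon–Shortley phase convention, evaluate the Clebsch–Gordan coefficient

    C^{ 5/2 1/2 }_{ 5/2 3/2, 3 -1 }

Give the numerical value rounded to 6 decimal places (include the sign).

−√(1/35) = -0.169031

j₁+j₂−J=3  J+j₁−j₂=2  J−j₁+j₂=3  j₁+j₂+J+1=9
(j₁±m₁, j₂±m₂, J±M) = (4,1,2,4,3,2)
P² = 576/35
sum k=0..1:
  [0] +1/12 = 1/12
  [1] −1/8 = -1/8
S = -1/24
C² = P²·S² = 1/35 ; C = -0.169031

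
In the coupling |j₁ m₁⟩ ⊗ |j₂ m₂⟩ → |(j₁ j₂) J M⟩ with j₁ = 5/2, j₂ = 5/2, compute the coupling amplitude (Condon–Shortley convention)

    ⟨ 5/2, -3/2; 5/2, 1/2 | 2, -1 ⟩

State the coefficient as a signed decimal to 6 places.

j₁+j₂−J=3  J+j₁−j₂=2  J−j₁+j₂=2  j₁+j₂+J+1=8
(j₁±m₁, j₂±m₂, J±M) = (1,4,3,2,1,3)
P² = 36/7
sum k=2..3:
  [2] +1/4 = 1/4
  [3] −1/12 = -1/12
S = 1/6
C² = P²·S² = 1/7 ; C = +0.377964

+0.377964  (= +√(1/7))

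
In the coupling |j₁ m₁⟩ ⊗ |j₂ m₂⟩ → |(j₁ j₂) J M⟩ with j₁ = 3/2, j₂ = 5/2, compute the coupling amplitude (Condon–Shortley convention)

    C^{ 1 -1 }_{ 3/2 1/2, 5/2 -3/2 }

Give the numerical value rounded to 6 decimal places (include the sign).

-0.547723

√[3·3!0!2!/6! · 2!1!1!4!0!2!] = √(24/5)
  +(−1)^1/∏(1,2,0,0,0,2)! = -1/4  (running -1/4)
⟨..|..⟩ = √(24/5)·(-1/4) = -0.547723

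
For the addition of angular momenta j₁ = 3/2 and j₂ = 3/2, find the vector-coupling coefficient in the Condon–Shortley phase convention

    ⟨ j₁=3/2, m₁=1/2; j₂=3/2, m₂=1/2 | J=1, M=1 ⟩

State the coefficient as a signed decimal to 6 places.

-0.632456  (= −√(2/5))

triangle: 2!×1!×1!/5! = 2/120
(j±m)!: 2!×1!×2!×1!×2!×0! = 8
prefactor² = (2J+1)×Δ×N² = 2/5
  k=1: −1/(1!×1!×0!×1!×1!×0!) = -1
Σ = -1  ⇒  CG² = 2/5×(-1)² = 2/5
CG = −√(2/5) = -0.632456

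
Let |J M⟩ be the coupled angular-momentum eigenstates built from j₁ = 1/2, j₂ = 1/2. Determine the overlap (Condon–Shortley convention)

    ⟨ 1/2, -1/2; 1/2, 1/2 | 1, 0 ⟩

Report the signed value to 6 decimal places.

+0.707107  (= +√(1/2))

√[3·0!1!1!/3! · 0!1!1!0!1!1!] = √(1/2)
  +(−1)^0/∏(0,0,1,1,0,0)! = 1  (running 1)
⟨..|..⟩ = √(1/2)·(1) = +0.707107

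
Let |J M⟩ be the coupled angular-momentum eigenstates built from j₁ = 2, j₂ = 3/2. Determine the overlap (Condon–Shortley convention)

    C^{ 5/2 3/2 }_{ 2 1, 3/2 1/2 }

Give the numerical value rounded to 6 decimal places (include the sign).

+0.169031

j₁+j₂−J=1  J+j₁−j₂=3  J−j₁+j₂=2  j₁+j₂+J+1=7
(j₁±m₁, j₂±m₂, J±M) = (3,1,2,1,4,1)
P² = 144/35
sum k=0..1:
  [0] +1/4 = 1/4
  [1] −1/6 = -1/6
S = 1/12
C² = P²·S² = 1/35 ; C = +0.169031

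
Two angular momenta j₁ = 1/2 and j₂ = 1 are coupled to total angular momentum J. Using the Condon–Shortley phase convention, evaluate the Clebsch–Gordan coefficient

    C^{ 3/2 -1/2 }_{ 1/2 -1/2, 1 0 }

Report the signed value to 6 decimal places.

+0.816497

√[4·0!1!2!/4! · 0!1!1!1!1!2!] = √(2/3)
  +(−1)^0/∏(0,0,1,1,0,1)! = 1  (running 1)
⟨..|..⟩ = √(2/3)·(1) = +0.816497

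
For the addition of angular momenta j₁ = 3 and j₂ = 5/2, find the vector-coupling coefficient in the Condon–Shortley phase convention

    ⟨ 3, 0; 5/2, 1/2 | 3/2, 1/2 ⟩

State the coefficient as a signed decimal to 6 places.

j₁+j₂−J=4  J+j₁−j₂=2  J−j₁+j₂=1  j₁+j₂+J+1=8
(j₁±m₁, j₂±m₂, J±M) = (3,3,3,2,2,1)
P² = 144/35
sum k=2..3:
  [2] +1/4 = 1/4
  [3] −1/12 = -1/12
S = 1/6
C² = P²·S² = 4/35 ; C = +0.338062

+0.338062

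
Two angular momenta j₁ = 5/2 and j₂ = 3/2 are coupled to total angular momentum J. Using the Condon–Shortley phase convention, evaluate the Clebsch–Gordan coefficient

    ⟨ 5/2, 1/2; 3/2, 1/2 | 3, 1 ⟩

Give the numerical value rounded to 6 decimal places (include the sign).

-0.129099

triangle: 1!×4!×2!/8! = 48/40320
(j±m)!: 3!×2!×2!×1!×4!×2! = 1152
prefactor² = (2J+1)×Δ×N² = 48/5
  k=0: +1/(0!×1!×2!×2!×2!×0!) = 1/8
  k=1: −1/(1!×0!×1!×1!×3!×1!) = -1/6
Σ = -1/24  ⇒  CG² = 48/5×(-1/24)² = 1/60
CG = −√(1/60) = -0.129099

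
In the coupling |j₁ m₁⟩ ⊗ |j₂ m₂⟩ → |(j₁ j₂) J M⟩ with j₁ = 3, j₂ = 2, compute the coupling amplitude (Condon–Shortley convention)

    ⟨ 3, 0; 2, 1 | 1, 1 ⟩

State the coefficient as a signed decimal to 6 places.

j₁+j₂−J=4  J+j₁−j₂=2  J−j₁+j₂=0  j₁+j₂+J+1=7
(j₁±m₁, j₂±m₂, J±M) = (3,3,3,1,2,0)
P² = 432/35
sum k=3..3:
  [3] −1/12 = -1/12
S = -1/12
C² = P²·S² = 3/35 ; C = -0.292770

−√(3/35) = -0.292770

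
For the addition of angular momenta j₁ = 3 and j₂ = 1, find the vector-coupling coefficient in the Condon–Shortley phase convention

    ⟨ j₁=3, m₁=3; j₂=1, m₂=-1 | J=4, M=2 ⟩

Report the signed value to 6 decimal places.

+√(1/28) = +0.188982

√[9·0!6!2!/9! · 6!0!0!2!6!2!] = √(518400/7)
  +(−1)^0/∏(0,0,0,0,6,2)! = 1/1440  (running 1/1440)
⟨..|..⟩ = √(518400/7)·(1/1440) = +0.188982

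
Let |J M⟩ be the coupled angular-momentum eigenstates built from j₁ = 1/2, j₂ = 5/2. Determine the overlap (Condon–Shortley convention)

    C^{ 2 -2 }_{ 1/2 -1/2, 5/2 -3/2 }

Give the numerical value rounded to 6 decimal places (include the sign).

j₁+j₂−J=1  J+j₁−j₂=0  J−j₁+j₂=4  j₁+j₂+J+1=6
(j₁±m₁, j₂±m₂, J±M) = (0,1,1,4,0,4)
P² = 96
sum k=1..1:
  [1] −1/24 = -1/24
S = -1/24
C² = P²·S² = 1/6 ; C = -0.408248

−√(1/6) = -0.408248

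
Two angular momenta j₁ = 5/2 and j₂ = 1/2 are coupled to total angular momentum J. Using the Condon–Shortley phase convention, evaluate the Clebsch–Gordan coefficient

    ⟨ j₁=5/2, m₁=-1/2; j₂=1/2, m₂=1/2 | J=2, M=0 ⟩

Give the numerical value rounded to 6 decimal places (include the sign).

√[5·1!4!0!/6! · 2!3!1!0!2!2!] = √(8)
  +(−1)^1/∏(1,0,2,0,2,0)! = -1/4  (running -1/4)
⟨..|..⟩ = √(8)·(-1/4) = -0.707107

−√(1/2) ≈ -0.707107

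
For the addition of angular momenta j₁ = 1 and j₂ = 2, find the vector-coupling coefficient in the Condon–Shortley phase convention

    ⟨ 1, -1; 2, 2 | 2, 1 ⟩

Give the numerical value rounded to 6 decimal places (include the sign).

triangle: 1!*1!*3!/6! = 6/720
(j±m)!: 0!*2!*4!*0!*3!*1! = 288
prefactor² = (2J+1)*Δ*N² = 12
  k=1: −1/(1!*0!*1!*3!*0!*0!) = -1/6
Σ = -1/6  ⇒  CG² = 12*(-1/6)² = 1/3
CG = −√(1/3) = -0.577350

-0.577350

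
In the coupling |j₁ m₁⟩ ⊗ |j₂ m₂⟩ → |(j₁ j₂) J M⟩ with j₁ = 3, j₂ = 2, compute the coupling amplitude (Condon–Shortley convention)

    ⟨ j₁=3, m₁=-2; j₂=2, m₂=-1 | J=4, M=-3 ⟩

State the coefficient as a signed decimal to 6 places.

√[9·1!5!3!/10! · 1!5!1!3!1!7!] = √(6480)
  +(−1)^0/∏(0,1,5,1,0,2)! = 1/240  (running 1/240)
  +(−1)^1/∏(1,0,4,0,1,3)! = -1/144  (running -1/360)
⟨..|..⟩ = √(6480)·(-1/360) = -0.223607

-0.223607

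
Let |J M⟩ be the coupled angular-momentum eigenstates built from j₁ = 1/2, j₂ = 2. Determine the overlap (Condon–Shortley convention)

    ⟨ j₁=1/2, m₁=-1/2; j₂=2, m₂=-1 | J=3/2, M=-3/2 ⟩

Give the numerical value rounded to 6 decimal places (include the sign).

−√(1/5) = -0.447214

j₁+j₂−J=1  J+j₁−j₂=0  J−j₁+j₂=3  j₁+j₂+J+1=5
(j₁±m₁, j₂±m₂, J±M) = (0,1,1,3,0,3)
P² = 36/5
sum k=1..1:
  [1] −1/6 = -1/6
S = -1/6
C² = P²·S² = 1/5 ; C = -0.447214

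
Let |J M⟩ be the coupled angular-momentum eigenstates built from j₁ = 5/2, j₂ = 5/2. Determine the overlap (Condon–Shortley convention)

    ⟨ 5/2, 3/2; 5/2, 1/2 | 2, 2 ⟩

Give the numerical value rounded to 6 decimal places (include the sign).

-0.566947

j₁+j₂−J=3  J+j₁−j₂=2  J−j₁+j₂=2  j₁+j₂+J+1=8
(j₁±m₁, j₂±m₂, J±M) = (4,1,3,2,4,0)
P² = 144/7
sum k=1..1:
  [1] −1/8 = -1/8
S = -1/8
C² = P²·S² = 9/28 ; C = -0.566947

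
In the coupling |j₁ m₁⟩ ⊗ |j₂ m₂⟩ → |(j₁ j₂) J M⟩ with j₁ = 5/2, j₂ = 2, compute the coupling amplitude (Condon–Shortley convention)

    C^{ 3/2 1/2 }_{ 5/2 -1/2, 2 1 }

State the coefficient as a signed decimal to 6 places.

triangle: 3!·2!·1!/7! = 12/5040
(j±m)!: 2!·3!·3!·1!·2!·1! = 144
prefactor² = (2J+1)·Δ·N² = 48/35
  k=2: +1/(2!·1!·1!·1!·1!·0!) = 1/2
  k=3: −1/(3!·0!·0!·0!·2!·1!) = -1/12
Σ = 5/12  ⇒  CG² = 48/35·5/12² = 5/21
CG = +√(5/21) = +0.487950

+√(5/21) ≈ +0.487950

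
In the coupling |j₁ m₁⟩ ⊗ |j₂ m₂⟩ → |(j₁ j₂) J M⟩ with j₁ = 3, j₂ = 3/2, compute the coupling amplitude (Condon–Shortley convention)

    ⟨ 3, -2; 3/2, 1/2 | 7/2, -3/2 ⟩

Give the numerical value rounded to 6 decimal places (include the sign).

−√(3/7) = -0.654654

j₁+j₂−J=1  J+j₁−j₂=5  J−j₁+j₂=2  j₁+j₂+J+1=9
(j₁±m₁, j₂±m₂, J±M) = (1,5,2,1,2,5)
P² = 6400/21
sum k=0..1:
  [0] +1/240 = 1/240
  [1] −1/24 = -1/24
S = -3/80
C² = P²·S² = 3/7 ; C = -0.654654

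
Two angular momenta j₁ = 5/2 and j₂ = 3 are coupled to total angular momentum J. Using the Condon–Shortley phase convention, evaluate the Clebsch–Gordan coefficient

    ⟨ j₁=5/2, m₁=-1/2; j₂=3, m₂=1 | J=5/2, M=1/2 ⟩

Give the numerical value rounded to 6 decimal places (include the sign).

+√(8/35) ≈ +0.478091

triangle: 3!×2!×3!/9! = 72/362880
(j±m)!: 2!×3!×4!×2!×3!×2! = 6912
prefactor² = (2J+1)×Δ×N² = 288/35
  k=1: −1/(1!×2!×2!×3!×0!×0!) = -1/24
  k=2: +1/(2!×1!×1!×2!×1!×1!) = 1/4
  k=3: −1/(3!×0!×0!×1!×2!×2!) = -1/24
Σ = 1/6  ⇒  CG² = 288/35×1/6² = 8/35
CG = +√(8/35) = +0.478091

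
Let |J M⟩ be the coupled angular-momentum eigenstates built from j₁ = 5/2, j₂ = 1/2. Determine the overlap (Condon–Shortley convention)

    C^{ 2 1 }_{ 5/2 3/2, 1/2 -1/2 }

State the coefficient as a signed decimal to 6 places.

+0.816497  (= +√(2/3))

√[5·1!4!0!/6! · 4!1!0!1!3!1!] = √(24)
  +(−1)^0/∏(0,1,1,0,3,0)! = 1/6  (running 1/6)
⟨..|..⟩ = √(24)·(1/6) = +0.816497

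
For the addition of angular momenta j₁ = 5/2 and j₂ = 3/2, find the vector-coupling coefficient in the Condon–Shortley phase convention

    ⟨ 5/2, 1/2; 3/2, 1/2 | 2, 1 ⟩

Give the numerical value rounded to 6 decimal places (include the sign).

-0.545545  (= −√(25/84))

j₁+j₂−J=2  J+j₁−j₂=3  J−j₁+j₂=1  j₁+j₂+J+1=7
(j₁±m₁, j₂±m₂, J±M) = (3,2,2,1,3,1)
P² = 12/7
sum k=1..2:
  [1] −1/2 = -1/2
  [2] +1/12 = 1/12
S = -5/12
C² = P²·S² = 25/84 ; C = -0.545545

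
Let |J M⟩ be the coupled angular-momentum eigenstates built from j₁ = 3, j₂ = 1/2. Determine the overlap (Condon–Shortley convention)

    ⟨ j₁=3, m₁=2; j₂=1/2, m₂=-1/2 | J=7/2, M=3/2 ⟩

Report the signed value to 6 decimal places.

√[8·0!6!1!/8! · 5!1!0!1!5!2!] = √(28800/7)
  +(−1)^0/∏(0,0,1,0,5,1)! = 1/120  (running 1/120)
⟨..|..⟩ = √(28800/7)·(1/120) = +0.534522

+√(2/7) = +0.534522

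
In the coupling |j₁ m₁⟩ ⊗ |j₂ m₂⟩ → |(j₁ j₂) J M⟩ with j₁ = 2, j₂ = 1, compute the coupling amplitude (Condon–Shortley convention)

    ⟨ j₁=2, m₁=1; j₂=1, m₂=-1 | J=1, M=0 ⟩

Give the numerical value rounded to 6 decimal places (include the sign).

triangle: 2!×2!×0!/5! = 4/120
(j±m)!: 3!×1!×0!×2!×1!×1! = 12
prefactor² = (2J+1)×Δ×N² = 6/5
  k=0: +1/(0!×2!×1!×0!×1!×0!) = 1/2
Σ = 1/2  ⇒  CG² = 6/5×1/2² = 3/10
CG = +√(3/10) = +0.547723

+√(3/10) ≈ +0.547723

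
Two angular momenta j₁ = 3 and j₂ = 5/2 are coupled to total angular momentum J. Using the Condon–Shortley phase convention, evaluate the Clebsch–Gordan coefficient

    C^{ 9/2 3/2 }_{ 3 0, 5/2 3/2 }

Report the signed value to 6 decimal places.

triangle: 1!×5!×4!/11! = 2880/39916800
(j±m)!: 3!×3!×4!×1!×6!×3! = 3732480
prefactor² = (2J+1)×Δ×N² = 207360/77
  k=0: +1/(0!×1!×3!×4!×2!×0!) = 1/288
  k=1: −1/(1!×0!×2!×3!×3!×1!) = -1/72
Σ = -1/96  ⇒  CG² = 207360/77×(-1/96)² = 45/154
CG = −√(45/154) = -0.540562

−√(45/154) = -0.540562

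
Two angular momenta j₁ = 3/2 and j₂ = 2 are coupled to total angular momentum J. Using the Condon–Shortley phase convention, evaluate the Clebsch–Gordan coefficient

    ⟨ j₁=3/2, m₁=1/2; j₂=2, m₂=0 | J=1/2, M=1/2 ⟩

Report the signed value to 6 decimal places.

j₁+j₂−J=3  J+j₁−j₂=0  J−j₁+j₂=1  j₁+j₂+J+1=5
(j₁±m₁, j₂±m₂, J±M) = (2,1,2,2,1,0)
P² = 4/5
sum k=1..1:
  [1] −1/2 = -1/2
S = -1/2
C² = P²·S² = 1/5 ; C = -0.447214

-0.447214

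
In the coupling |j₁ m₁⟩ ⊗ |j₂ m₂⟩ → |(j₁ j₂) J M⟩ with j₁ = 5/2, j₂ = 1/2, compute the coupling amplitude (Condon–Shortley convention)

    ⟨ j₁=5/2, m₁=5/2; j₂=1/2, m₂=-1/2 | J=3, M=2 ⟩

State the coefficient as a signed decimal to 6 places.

+0.408248

√[7·0!5!1!/7! · 5!0!0!1!5!1!] = √(2400)
  +(−1)^0/∏(0,0,0,0,5,1)! = 1/120  (running 1/120)
⟨..|..⟩ = √(2400)·(1/120) = +0.408248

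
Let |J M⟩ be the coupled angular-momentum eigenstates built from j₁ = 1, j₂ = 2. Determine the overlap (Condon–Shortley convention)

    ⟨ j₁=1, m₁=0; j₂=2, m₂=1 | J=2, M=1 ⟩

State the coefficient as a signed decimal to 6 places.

triangle: 1!×1!×3!/6! = 6/720
(j±m)!: 1!×1!×3!×1!×3!×1! = 36
prefactor² = (2J+1)×Δ×N² = 3/2
  k=0: +1/(0!×1!×1!×3!×0!×0!) = 1/6
  k=1: −1/(1!×0!×0!×2!×1!×1!) = -1/2
Σ = -1/3  ⇒  CG² = 3/2×(-1/3)² = 1/6
CG = −√(1/6) = -0.408248

-0.408248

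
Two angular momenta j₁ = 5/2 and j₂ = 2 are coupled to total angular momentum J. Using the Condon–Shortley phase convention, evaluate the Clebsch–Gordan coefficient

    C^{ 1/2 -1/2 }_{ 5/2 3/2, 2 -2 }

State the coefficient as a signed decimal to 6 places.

j₁+j₂−J=4  J+j₁−j₂=1  J−j₁+j₂=0  j₁+j₂+J+1=6
(j₁±m₁, j₂±m₂, J±M) = (4,1,0,4,0,1)
P² = 192/5
sum k=0..0:
  [0] +1/24 = 1/24
S = 1/24
C² = P²·S² = 1/15 ; C = +0.258199

+√(1/15) ≈ +0.258199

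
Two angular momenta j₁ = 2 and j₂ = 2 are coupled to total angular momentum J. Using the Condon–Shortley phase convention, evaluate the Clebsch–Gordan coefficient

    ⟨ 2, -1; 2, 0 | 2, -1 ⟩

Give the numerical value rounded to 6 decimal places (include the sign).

triangle: 2!·2!·2!/7! = 8/5040
(j±m)!: 1!·3!·2!·2!·1!·3! = 144
prefactor² = (2J+1)·Δ·N² = 8/7
  k=1: −1/(1!·1!·2!·1!·0!·1!) = -1/2
  k=2: +1/(2!·0!·1!·0!·1!·2!) = 1/4
Σ = -1/4  ⇒  CG² = 8/7·(-1/4)² = 1/14
CG = −√(1/14) = -0.267261

−√(1/14) ≈ -0.267261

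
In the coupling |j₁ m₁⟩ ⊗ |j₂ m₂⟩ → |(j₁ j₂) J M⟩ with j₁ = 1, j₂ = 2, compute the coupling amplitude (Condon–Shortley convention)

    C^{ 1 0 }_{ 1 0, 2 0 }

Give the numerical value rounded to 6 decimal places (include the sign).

−√(2/5) = -0.632456

j₁+j₂−J=2  J+j₁−j₂=0  J−j₁+j₂=2  j₁+j₂+J+1=5
(j₁±m₁, j₂±m₂, J±M) = (1,1,2,2,1,1)
P² = 2/5
sum k=1..1:
  [1] −1/1 = -1
S = -1
C² = P²·S² = 2/5 ; C = -0.632456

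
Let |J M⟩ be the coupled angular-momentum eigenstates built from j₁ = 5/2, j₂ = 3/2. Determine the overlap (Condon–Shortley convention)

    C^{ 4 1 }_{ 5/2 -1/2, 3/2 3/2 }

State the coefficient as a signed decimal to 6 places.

triangle: 0!*5!*3!/9! = 720/362880
(j±m)!: 2!*3!*3!*0!*5!*3! = 51840
prefactor² = (2J+1)*Δ*N² = 6480/7
  k=0: +1/(0!*0!*3!*3!*2!*0!) = 1/72
Σ = 1/72  ⇒  CG² = 6480/7*1/72² = 5/28
CG = +√(5/28) = +0.422577

+0.422577  (= +√(5/28))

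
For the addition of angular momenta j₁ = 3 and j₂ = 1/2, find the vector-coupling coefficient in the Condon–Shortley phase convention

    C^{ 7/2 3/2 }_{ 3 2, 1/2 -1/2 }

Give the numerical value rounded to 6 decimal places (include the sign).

+0.534522

triangle: 0!*6!*1!/8! = 720/40320
(j±m)!: 5!*1!*0!*1!*5!*2! = 28800
prefactor² = (2J+1)*Δ*N² = 28800/7
  k=0: +1/(0!*0!*1!*0!*5!*1!) = 1/120
Σ = 1/120  ⇒  CG² = 28800/7*1/120² = 2/7
CG = +√(2/7) = +0.534522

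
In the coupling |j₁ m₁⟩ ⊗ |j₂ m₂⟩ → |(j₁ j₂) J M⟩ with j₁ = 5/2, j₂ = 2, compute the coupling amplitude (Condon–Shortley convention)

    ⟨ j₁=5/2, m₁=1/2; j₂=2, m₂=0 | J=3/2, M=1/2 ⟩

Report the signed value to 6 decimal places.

√[4·3!2!1!/7! · 3!2!2!2!2!1!] = √(32/35)
  +(−1)^1/∏(1,2,1,1,1,0)! = -1/2  (running -1/2)
  +(−1)^2/∏(2,1,0,0,2,1)! = 1/4  (running -1/4)
⟨..|..⟩ = √(32/35)·(-1/4) = -0.239046

-0.239046  (= −√(2/35))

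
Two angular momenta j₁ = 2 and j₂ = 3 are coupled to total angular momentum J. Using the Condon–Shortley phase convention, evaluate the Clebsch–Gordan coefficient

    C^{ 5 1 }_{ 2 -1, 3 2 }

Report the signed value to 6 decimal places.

√[11·0!4!6!/11! · 1!3!5!1!6!4!] = √(414720/7)
  +(−1)^0/∏(0,0,3,5,1,1)! = 1/720  (running 1/720)
⟨..|..⟩ = √(414720/7)·(1/720) = +0.338062

+0.338062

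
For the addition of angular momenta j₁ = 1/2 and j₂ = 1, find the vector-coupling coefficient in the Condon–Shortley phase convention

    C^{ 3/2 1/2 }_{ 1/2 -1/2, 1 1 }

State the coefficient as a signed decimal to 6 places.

+√(1/3) = +0.577350

√[4·0!1!2!/4! · 0!1!2!0!2!1!] = √(4/3)
  +(−1)^0/∏(0,0,1,2,0,0)! = 1/2  (running 1/2)
⟨..|..⟩ = √(4/3)·(1/2) = +0.577350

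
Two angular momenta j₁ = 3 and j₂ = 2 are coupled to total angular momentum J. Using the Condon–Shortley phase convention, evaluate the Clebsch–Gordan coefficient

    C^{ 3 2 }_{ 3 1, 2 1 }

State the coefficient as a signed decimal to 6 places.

√[7·2!4!2!/9! · 4!2!3!1!5!1!] = √(64)
  +(−1)^1/∏(1,1,1,2,3,0)! = -1/12  (running -1/12)
  +(−1)^2/∏(2,0,0,1,4,1)! = 1/48  (running -1/16)
⟨..|..⟩ = √(64)·(-1/16) = -0.500000

-0.500000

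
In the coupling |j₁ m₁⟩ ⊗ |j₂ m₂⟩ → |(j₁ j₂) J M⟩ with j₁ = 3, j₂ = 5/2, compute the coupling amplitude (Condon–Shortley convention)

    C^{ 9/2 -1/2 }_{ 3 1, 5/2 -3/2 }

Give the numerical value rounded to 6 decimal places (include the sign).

+0.594588

triangle: 1!·5!·4!/11! = 2880/39916800
(j±m)!: 4!·2!·1!·4!·4!·5! = 3317760
prefactor² = (2J+1)·Δ·N² = 184320/77
  k=0: +1/(0!·1!·2!·1!·3!·3!) = 1/72
  k=1: −1/(1!·0!·1!·0!·4!·4!) = -1/576
Σ = 7/576  ⇒  CG² = 184320/77·7/576² = 35/99
CG = +√(35/99) = +0.594588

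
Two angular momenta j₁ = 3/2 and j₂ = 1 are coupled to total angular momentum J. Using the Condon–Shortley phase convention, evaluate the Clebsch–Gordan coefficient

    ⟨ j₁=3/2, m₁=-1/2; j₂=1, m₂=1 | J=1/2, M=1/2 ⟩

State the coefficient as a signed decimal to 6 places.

+√(1/6) = +0.408248

j₁+j₂−J=2  J+j₁−j₂=1  J−j₁+j₂=0  j₁+j₂+J+1=4
(j₁±m₁, j₂±m₂, J±M) = (1,2,2,0,1,0)
P² = 2/3
sum k=2..2:
  [2] +1/2 = 1/2
S = 1/2
C² = P²·S² = 1/6 ; C = +0.408248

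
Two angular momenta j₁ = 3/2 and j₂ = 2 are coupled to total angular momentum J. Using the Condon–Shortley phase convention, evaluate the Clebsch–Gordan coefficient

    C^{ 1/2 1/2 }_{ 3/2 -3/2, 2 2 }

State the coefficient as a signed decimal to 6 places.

triangle: 3!*0!*1!/5! = 6/120
(j±m)!: 0!*3!*4!*0!*1!*0! = 144
prefactor² = (2J+1)*Δ*N² = 72/5
  k=3: −1/(3!*0!*0!*1!*0!*0!) = -1/6
Σ = -1/6  ⇒  CG² = 72/5*(-1/6)² = 2/5
CG = −√(2/5) = -0.632456

-0.632456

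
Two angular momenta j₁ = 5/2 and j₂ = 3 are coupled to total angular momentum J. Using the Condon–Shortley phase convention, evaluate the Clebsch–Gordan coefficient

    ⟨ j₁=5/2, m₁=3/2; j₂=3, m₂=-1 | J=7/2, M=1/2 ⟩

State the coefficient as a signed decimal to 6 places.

+0.356348

triangle: 2!×3!×4!/10! = 288/3628800
(j±m)!: 4!×1!×2!×4!×4!×3! = 165888
prefactor² = (2J+1)×Δ×N² = 18432/175
  k=0: +1/(0!×2!×1!×2!×2!×2!) = 1/16
  k=1: −1/(1!×1!×0!×1!×3!×3!) = -1/36
Σ = 5/144  ⇒  CG² = 18432/175×5/144² = 8/63
CG = +√(8/63) = +0.356348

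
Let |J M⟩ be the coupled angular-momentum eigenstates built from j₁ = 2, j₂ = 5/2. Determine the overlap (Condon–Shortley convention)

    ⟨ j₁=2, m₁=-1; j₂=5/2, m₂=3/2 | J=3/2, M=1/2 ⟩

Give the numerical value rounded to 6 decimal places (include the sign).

+0.138013

triangle: 3!×1!×2!/7! = 12/5040
(j±m)!: 1!×3!×4!×1!×2!×1! = 288
prefactor² = (2J+1)×Δ×N² = 96/35
  k=2: +1/(2!×1!×1!×2!×0!×0!) = 1/4
  k=3: −1/(3!×0!×0!×1!×1!×1!) = -1/6
Σ = 1/12  ⇒  CG² = 96/35×1/12² = 2/105
CG = +√(2/105) = +0.138013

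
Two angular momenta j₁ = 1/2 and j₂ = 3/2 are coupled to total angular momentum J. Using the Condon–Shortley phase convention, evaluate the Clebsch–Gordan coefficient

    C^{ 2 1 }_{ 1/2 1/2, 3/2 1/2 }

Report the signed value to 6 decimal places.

+0.866025  (= +√(3/4))

triangle: 0!*1!*3!/5! = 6/120
(j±m)!: 1!*0!*2!*1!*3!*1! = 12
prefactor² = (2J+1)*Δ*N² = 3
  k=0: +1/(0!*0!*0!*2!*1!*1!) = 1/2
Σ = 1/2  ⇒  CG² = 3*1/2² = 3/4
CG = +√(3/4) = +0.866025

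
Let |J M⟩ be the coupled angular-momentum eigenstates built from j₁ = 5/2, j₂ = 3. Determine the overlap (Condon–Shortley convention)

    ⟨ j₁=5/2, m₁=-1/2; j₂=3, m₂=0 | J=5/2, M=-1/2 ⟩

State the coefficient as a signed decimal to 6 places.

+√(8/105) = +0.276026

j₁+j₂−J=3  J+j₁−j₂=2  J−j₁+j₂=3  j₁+j₂+J+1=9
(j₁±m₁, j₂±m₂, J±M) = (2,3,3,3,2,3)
P² = 216/35
sum k=1..3:
  [1] −1/8 = -1/8
  [2] +1/4 = 1/4
  [3] −1/72 = -1/72
S = 1/9
C² = P²·S² = 8/105 ; C = +0.276026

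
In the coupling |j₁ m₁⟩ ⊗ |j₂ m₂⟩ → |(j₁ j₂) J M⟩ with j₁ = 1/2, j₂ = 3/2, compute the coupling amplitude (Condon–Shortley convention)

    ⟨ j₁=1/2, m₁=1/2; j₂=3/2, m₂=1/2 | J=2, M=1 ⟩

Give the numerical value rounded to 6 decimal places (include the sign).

j₁+j₂−J=0  J+j₁−j₂=1  J−j₁+j₂=3  j₁+j₂+J+1=5
(j₁±m₁, j₂±m₂, J±M) = (1,0,2,1,3,1)
P² = 3
sum k=0..0:
  [0] +1/2 = 1/2
S = 1/2
C² = P²·S² = 3/4 ; C = +0.866025

+√(3/4) = +0.866025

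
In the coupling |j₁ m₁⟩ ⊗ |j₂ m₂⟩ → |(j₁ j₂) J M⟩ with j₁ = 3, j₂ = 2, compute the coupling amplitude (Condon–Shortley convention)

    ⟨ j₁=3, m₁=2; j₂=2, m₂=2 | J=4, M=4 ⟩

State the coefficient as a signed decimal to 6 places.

j₁+j₂−J=1  J+j₁−j₂=5  J−j₁+j₂=3  j₁+j₂+J+1=10
(j₁±m₁, j₂±m₂, J±M) = (5,1,4,0,8,0)
P² = 207360
sum k=1..1:
  [1] −1/720 = -1/720
S = -1/720
C² = P²·S² = 2/5 ; C = -0.632456

−√(2/5) ≈ -0.632456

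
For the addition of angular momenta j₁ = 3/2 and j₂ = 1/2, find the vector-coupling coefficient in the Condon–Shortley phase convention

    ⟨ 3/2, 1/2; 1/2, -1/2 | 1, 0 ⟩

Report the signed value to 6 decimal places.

√[3·1!2!0!/4! · 2!1!0!1!1!1!] = √(1/2)
  +(−1)^0/∏(0,1,1,0,1,0)! = 1  (running 1)
⟨..|..⟩ = √(1/2)·(1) = +0.707107

+0.707107  (= +√(1/2))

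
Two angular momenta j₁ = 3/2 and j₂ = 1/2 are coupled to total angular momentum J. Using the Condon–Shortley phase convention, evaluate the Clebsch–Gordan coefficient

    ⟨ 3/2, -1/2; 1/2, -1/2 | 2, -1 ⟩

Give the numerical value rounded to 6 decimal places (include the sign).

j₁+j₂−J=0  J+j₁−j₂=3  J−j₁+j₂=1  j₁+j₂+J+1=5
(j₁±m₁, j₂±m₂, J±M) = (1,2,0,1,1,3)
P² = 3
sum k=0..0:
  [0] +1/2 = 1/2
S = 1/2
C² = P²·S² = 3/4 ; C = +0.866025

+0.866025  (= +√(3/4))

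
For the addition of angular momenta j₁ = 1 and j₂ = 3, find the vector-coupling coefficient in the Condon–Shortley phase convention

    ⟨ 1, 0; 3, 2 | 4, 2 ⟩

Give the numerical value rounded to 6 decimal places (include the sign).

+0.654654  (= +√(3/7))

triangle: 0!×2!×6!/9! = 1440/362880
(j±m)!: 1!×1!×5!×1!×6!×2! = 172800
prefactor² = (2J+1)×Δ×N² = 43200/7
  k=0: +1/(0!×0!×1!×5!×1!×1!) = 1/120
Σ = 1/120  ⇒  CG² = 43200/7×1/120² = 3/7
CG = +√(3/7) = +0.654654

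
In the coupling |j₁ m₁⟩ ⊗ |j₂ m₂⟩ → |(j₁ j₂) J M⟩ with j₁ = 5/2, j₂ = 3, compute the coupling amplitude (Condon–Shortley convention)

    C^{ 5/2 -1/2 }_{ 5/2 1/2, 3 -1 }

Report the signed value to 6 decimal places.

triangle: 3!×2!×3!/9! = 72/362880
(j±m)!: 3!×2!×2!×4!×2!×3! = 6912
prefactor² = (2J+1)×Δ×N² = 288/35
  k=0: +1/(0!×3!×2!×2!×0!×1!) = 1/24
  k=1: −1/(1!×2!×1!×1!×1!×2!) = -1/4
  k=2: +1/(2!×1!×0!×0!×2!×3!) = 1/24
Σ = -1/6  ⇒  CG² = 288/35×(-1/6)² = 8/35
CG = −√(8/35) = -0.478091

-0.478091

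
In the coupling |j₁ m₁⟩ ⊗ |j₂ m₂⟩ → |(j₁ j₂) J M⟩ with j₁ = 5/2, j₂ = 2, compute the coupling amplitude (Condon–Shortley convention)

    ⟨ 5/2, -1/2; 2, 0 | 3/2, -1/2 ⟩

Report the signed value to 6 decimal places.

+√(2/35) = +0.239046

triangle: 3!·2!·1!/7! = 12/5040
(j±m)!: 2!·3!·2!·2!·1!·2! = 96
prefactor² = (2J+1)·Δ·N² = 32/35
  k=1: −1/(1!·2!·2!·1!·0!·0!) = -1/4
  k=2: +1/(2!·1!·1!·0!·1!·1!) = 1/2
Σ = 1/4  ⇒  CG² = 32/35·1/4² = 2/35
CG = +√(2/35) = +0.239046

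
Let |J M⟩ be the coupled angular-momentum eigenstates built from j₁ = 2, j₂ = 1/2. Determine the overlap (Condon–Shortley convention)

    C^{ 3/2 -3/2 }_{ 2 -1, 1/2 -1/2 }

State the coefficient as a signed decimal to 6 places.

√[4·1!3!0!/5! · 1!3!0!1!0!3!] = √(36/5)
  +(−1)^0/∏(0,1,3,0,0,0)! = 1/6  (running 1/6)
⟨..|..⟩ = √(36/5)·(1/6) = +0.447214

+0.447214  (= +√(1/5))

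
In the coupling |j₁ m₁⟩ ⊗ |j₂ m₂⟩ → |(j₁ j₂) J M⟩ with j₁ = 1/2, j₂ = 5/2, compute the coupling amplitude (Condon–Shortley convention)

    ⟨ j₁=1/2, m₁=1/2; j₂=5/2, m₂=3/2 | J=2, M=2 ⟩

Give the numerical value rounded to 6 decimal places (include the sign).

+0.408248

√[5·1!0!4!/6! · 1!0!4!1!4!0!] = √(96)
  +(−1)^0/∏(0,1,0,4,0,0)! = 1/24  (running 1/24)
⟨..|..⟩ = √(96)·(1/24) = +0.408248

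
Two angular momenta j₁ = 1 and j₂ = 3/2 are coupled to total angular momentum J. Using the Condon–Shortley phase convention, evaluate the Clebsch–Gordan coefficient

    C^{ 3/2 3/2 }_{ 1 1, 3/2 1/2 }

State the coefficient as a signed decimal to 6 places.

+√(2/5) = +0.632456

j₁+j₂−J=1  J+j₁−j₂=1  J−j₁+j₂=2  j₁+j₂+J+1=5
(j₁±m₁, j₂±m₂, J±M) = (2,0,2,1,3,0)
P² = 8/5
sum k=0..0:
  [0] +1/2 = 1/2
S = 1/2
C² = P²·S² = 2/5 ; C = +0.632456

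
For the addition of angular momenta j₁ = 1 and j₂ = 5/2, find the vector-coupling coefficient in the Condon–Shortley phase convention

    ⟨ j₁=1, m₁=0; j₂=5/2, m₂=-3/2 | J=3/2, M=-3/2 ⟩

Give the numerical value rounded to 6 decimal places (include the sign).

triangle: 2!×0!×3!/6! = 12/720
(j±m)!: 1!×1!×1!×4!×0!×3! = 144
prefactor² = (2J+1)×Δ×N² = 48/5
  k=1: −1/(1!×1!×0!×0!×0!×3!) = -1/6
Σ = -1/6  ⇒  CG² = 48/5×(-1/6)² = 4/15
CG = −√(4/15) = -0.516398

−√(4/15) ≈ -0.516398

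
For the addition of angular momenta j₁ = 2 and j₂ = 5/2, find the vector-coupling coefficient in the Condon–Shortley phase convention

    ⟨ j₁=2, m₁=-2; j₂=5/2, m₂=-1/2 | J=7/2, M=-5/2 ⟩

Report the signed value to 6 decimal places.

-0.712697

triangle: 1!·3!·4!/9! = 144/362880
(j±m)!: 0!·4!·2!·3!·1!·6! = 207360
prefactor² = (2J+1)·Δ·N² = 4608/7
  k=1: −1/(1!·0!·3!·1!·0!·3!) = -1/36
Σ = -1/36  ⇒  CG² = 4608/7·(-1/36)² = 32/63
CG = −√(32/63) = -0.712697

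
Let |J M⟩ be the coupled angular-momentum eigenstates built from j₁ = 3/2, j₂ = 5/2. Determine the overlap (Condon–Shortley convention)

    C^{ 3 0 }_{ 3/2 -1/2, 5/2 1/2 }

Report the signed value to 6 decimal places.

triangle: 1!×2!×4!/8! = 48/40320
(j±m)!: 1!×2!×3!×2!×3!×3! = 864
prefactor² = (2J+1)×Δ×N² = 36/5
  k=0: +1/(0!×1!×2!×3!×0!×1!) = 1/12
  k=1: −1/(1!×0!×1!×2!×1!×2!) = -1/4
Σ = -1/6  ⇒  CG² = 36/5×(-1/6)² = 1/5
CG = −√(1/5) = -0.447214

-0.447214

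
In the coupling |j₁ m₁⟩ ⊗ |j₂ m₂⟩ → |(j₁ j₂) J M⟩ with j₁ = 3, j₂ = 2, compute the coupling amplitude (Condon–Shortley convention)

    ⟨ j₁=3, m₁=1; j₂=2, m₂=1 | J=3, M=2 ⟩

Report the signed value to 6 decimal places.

triangle: 2!·4!·2!/9! = 96/362880
(j±m)!: 4!·2!·3!·1!·5!·1! = 34560
prefactor² = (2J+1)·Δ·N² = 64
  k=1: −1/(1!·1!·1!·2!·3!·0!) = -1/12
  k=2: +1/(2!·0!·0!·1!·4!·1!) = 1/48
Σ = -1/16  ⇒  CG² = 64·(-1/16)² = 1/4
CG = −√(1/4) = -0.500000

−√(1/4) = -0.500000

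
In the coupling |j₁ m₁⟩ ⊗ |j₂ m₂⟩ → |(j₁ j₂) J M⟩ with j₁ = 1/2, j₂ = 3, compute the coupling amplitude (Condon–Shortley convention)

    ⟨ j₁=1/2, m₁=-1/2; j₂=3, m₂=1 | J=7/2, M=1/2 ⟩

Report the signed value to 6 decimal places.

+√(3/7) ≈ +0.654654

√[8·0!1!6!/8! · 0!1!4!2!4!3!] = √(6912/7)
  +(−1)^0/∏(0,0,1,4,0,2)! = 1/48  (running 1/48)
⟨..|..⟩ = √(6912/7)·(1/48) = +0.654654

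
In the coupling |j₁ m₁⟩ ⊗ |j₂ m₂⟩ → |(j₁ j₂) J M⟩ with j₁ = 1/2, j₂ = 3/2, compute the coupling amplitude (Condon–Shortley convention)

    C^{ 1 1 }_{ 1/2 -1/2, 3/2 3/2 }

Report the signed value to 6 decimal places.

√[3·1!0!2!/4! · 0!1!3!0!2!0!] = √(3)
  +(−1)^1/∏(1,0,0,2,0,0)! = -1/2  (running -1/2)
⟨..|..⟩ = √(3)·(-1/2) = -0.866025

-0.866025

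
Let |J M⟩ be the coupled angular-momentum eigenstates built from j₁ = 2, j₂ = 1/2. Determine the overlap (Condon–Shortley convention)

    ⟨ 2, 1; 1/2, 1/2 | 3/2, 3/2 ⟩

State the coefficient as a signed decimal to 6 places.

j₁+j₂−J=1  J+j₁−j₂=3  J−j₁+j₂=0  j₁+j₂+J+1=5
(j₁±m₁, j₂±m₂, J±M) = (3,1,1,0,3,0)
P² = 36/5
sum k=1..1:
  [1] −1/6 = -1/6
S = -1/6
C² = P²·S² = 1/5 ; C = -0.447214

−√(1/5) = -0.447214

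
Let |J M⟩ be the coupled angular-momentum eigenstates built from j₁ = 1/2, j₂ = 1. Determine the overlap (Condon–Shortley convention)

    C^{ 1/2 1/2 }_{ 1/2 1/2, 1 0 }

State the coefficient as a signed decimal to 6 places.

+0.577350  (= +√(1/3))

√[2·1!0!1!/3! · 1!0!1!1!1!0!] = √(1/3)
  +(−1)^0/∏(0,1,0,1,0,0)! = 1  (running 1)
⟨..|..⟩ = √(1/3)·(1) = +0.577350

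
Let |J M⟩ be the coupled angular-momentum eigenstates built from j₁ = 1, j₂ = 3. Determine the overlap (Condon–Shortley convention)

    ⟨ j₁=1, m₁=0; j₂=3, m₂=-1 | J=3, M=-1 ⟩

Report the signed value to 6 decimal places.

+0.288675

triangle: 1!*1!*5!/8! = 120/40320
(j±m)!: 1!*1!*2!*4!*2!*4! = 2304
prefactor² = (2J+1)*Δ*N² = 48
  k=0: +1/(0!*1!*1!*2!*0!*3!) = 1/12
  k=1: −1/(1!*0!*0!*1!*1!*4!) = -1/24
Σ = 1/24  ⇒  CG² = 48*1/24² = 1/12
CG = +√(1/12) = +0.288675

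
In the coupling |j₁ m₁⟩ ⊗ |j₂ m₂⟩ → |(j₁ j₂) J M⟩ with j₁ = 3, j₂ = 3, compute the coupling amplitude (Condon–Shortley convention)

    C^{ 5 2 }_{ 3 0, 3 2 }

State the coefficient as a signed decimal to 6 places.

−√(1/3) ≈ -0.577350

√[11·1!5!5!/12! · 3!3!5!1!7!3!] = √(43200)
  +(−1)^0/∏(0,1,3,5,2,0)! = 1/1440  (running 1/1440)
  +(−1)^1/∏(1,0,2,4,3,1)! = -1/288  (running -1/360)
⟨..|..⟩ = √(43200)·(-1/360) = -0.577350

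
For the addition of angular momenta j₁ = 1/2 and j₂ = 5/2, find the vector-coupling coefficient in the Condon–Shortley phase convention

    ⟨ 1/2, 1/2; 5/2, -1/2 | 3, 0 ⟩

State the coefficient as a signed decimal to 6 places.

+0.707107

triangle: 0!×1!×5!/7! = 120/5040
(j±m)!: 1!×0!×2!×3!×3!×3! = 432
prefactor² = (2J+1)×Δ×N² = 72
  k=0: +1/(0!×0!×0!×2!×1!×3!) = 1/12
Σ = 1/12  ⇒  CG² = 72×1/12² = 1/2
CG = +√(1/2) = +0.707107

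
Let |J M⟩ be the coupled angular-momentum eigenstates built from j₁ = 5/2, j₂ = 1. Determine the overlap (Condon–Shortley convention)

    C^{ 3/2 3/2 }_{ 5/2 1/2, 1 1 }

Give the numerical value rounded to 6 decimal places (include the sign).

+√(1/15) = +0.258199

triangle: 2!×3!×0!/6! = 12/720
(j±m)!: 3!×2!×2!×0!×3!×0! = 144
prefactor² = (2J+1)×Δ×N² = 48/5
  k=2: +1/(2!×0!×0!×0!×3!×0!) = 1/12
Σ = 1/12  ⇒  CG² = 48/5×1/12² = 1/15
CG = +√(1/15) = +0.258199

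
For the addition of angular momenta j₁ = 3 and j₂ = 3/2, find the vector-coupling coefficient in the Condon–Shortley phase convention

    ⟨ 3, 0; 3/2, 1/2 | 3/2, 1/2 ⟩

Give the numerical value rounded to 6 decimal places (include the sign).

triangle: 3!×3!×0!/7! = 36/5040
(j±m)!: 3!×3!×2!×1!×2!×1! = 144
prefactor² = (2J+1)×Δ×N² = 144/35
  k=2: +1/(2!×1!×1!×0!×2!×0!) = 1/4
Σ = 1/4  ⇒  CG² = 144/35×1/4² = 9/35
CG = +√(9/35) = +0.507093

+0.507093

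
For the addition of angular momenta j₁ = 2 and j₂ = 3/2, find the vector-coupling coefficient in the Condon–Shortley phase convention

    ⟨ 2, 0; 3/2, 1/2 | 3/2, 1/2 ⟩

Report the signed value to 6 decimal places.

j₁+j₂−J=2  J+j₁−j₂=2  J−j₁+j₂=1  j₁+j₂+J+1=6
(j₁±m₁, j₂±m₂, J±M) = (2,2,2,1,2,1)
P² = 16/45
sum k=1..2:
  [1] −1/1 = -1
  [2] +1/4 = 1/4
S = -3/4
C² = P²·S² = 1/5 ; C = -0.447214

−√(1/5) = -0.447214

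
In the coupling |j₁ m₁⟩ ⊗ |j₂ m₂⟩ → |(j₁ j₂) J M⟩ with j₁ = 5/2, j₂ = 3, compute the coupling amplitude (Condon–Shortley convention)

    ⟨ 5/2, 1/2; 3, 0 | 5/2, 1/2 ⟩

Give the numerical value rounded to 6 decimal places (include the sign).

−√(8/105) = -0.276026

√[6·3!2!3!/9! · 3!2!3!3!3!2!] = √(216/35)
  +(−1)^0/∏(0,3,2,3,0,0)! = 1/72  (running 1/72)
  +(−1)^1/∏(1,2,1,2,1,1)! = -1/4  (running -17/72)
  +(−1)^2/∏(2,1,0,1,2,2)! = 1/8  (running -1/9)
⟨..|..⟩ = √(216/35)·(-1/9) = -0.276026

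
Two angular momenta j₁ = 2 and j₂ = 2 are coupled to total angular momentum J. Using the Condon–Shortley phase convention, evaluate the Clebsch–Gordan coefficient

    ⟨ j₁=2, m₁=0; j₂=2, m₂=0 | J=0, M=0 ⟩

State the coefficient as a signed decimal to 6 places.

+0.447214

√[1·4!0!0!/5! · 2!2!2!2!0!0!] = √(16/5)
  +(−1)^2/∏(2,2,0,0,0,0)! = 1/4  (running 1/4)
⟨..|..⟩ = √(16/5)·(1/4) = +0.447214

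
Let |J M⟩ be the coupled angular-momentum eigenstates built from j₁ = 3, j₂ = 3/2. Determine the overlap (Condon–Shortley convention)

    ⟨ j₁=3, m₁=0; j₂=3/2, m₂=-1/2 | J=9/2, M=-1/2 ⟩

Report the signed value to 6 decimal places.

+0.690066  (= +√(10/21))

√[10·0!6!3!/10! · 3!3!1!2!4!5!] = √(17280/7)
  +(−1)^0/∏(0,0,3,1,3,2)! = 1/72  (running 1/72)
⟨..|..⟩ = √(17280/7)·(1/72) = +0.690066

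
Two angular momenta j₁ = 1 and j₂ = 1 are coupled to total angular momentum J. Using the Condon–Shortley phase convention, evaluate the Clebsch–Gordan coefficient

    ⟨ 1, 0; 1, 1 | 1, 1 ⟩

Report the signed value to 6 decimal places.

−√(1/2) ≈ -0.707107

triangle: 1!·1!·1!/4! = 1/24
(j±m)!: 1!·1!·2!·0!·2!·0! = 4
prefactor² = (2J+1)·Δ·N² = 1/2
  k=1: −1/(1!·0!·0!·1!·1!·0!) = -1
Σ = -1  ⇒  CG² = 1/2·(-1)² = 1/2
CG = −√(1/2) = -0.707107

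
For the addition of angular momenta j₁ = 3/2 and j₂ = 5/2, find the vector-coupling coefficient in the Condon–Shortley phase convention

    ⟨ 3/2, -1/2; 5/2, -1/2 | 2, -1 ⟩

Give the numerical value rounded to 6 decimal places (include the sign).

j₁+j₂−J=2  J+j₁−j₂=1  J−j₁+j₂=3  j₁+j₂+J+1=7
(j₁±m₁, j₂±m₂, J±M) = (1,2,2,3,1,3)
P² = 12/7
sum k=1..2:
  [1] −1/2 = -1/2
  [2] +1/12 = 1/12
S = -5/12
C² = P²·S² = 25/84 ; C = -0.545545

−√(25/84) = -0.545545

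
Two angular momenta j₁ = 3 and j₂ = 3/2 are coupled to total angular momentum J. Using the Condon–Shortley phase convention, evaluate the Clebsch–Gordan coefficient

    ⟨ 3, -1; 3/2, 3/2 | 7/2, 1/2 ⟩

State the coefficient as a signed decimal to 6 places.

-0.617213

√[8·1!5!2!/9! · 2!4!3!0!4!3!] = √(1536/7)
  +(−1)^1/∏(1,0,3,2,2,0)! = -1/24  (running -1/24)
⟨..|..⟩ = √(1536/7)·(-1/24) = -0.617213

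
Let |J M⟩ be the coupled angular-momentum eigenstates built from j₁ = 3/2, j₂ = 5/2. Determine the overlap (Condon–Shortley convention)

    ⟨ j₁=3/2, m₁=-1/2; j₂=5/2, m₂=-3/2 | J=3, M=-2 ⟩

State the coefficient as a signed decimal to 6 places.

+√(1/12) = +0.288675

triangle: 1!×2!×4!/8! = 48/40320
(j±m)!: 1!×2!×1!×4!×1!×5! = 5760
prefactor² = (2J+1)×Δ×N² = 48
  k=0: +1/(0!×1!×2!×1!×0!×3!) = 1/12
  k=1: −1/(1!×0!×1!×0!×1!×4!) = -1/24
Σ = 1/24  ⇒  CG² = 48×1/24² = 1/12
CG = +√(1/12) = +0.288675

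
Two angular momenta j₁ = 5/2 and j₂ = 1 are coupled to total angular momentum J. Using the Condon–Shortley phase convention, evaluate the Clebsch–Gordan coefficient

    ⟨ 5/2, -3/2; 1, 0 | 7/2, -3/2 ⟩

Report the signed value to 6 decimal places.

j₁+j₂−J=0  J+j₁−j₂=5  J−j₁+j₂=2  j₁+j₂+J+1=8
(j₁±m₁, j₂±m₂, J±M) = (1,4,1,1,2,5)
P² = 1920/7
sum k=0..0:
  [0] +1/24 = 1/24
S = 1/24
C² = P²·S² = 10/21 ; C = +0.690066

+0.690066  (= +√(10/21))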